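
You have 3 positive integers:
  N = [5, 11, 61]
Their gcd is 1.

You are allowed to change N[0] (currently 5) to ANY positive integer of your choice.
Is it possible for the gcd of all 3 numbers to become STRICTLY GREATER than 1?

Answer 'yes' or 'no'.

Current gcd = 1
gcd of all OTHER numbers (without N[0]=5): gcd([11, 61]) = 1
The new gcd after any change is gcd(1, new_value).
This can be at most 1.
Since 1 = old gcd 1, the gcd can only stay the same or decrease.

Answer: no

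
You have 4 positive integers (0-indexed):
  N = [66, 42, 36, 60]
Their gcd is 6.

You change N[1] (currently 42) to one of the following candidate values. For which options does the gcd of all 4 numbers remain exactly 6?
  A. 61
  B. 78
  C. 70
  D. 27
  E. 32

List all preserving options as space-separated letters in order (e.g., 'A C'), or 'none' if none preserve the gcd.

Old gcd = 6; gcd of others (without N[1]) = 6
New gcd for candidate v: gcd(6, v). Preserves old gcd iff gcd(6, v) = 6.
  Option A: v=61, gcd(6,61)=1 -> changes
  Option B: v=78, gcd(6,78)=6 -> preserves
  Option C: v=70, gcd(6,70)=2 -> changes
  Option D: v=27, gcd(6,27)=3 -> changes
  Option E: v=32, gcd(6,32)=2 -> changes

Answer: B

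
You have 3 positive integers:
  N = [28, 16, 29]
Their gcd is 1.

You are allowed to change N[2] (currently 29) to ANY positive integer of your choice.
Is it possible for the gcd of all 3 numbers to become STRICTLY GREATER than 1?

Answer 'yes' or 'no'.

Current gcd = 1
gcd of all OTHER numbers (without N[2]=29): gcd([28, 16]) = 4
The new gcd after any change is gcd(4, new_value).
This can be at most 4.
Since 4 > old gcd 1, the gcd CAN increase (e.g., set N[2] = 4).

Answer: yes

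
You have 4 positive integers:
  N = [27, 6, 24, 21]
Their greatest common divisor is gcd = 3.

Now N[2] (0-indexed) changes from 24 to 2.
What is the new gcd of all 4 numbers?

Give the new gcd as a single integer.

Numbers: [27, 6, 24, 21], gcd = 3
Change: index 2, 24 -> 2
gcd of the OTHER numbers (without index 2): gcd([27, 6, 21]) = 3
New gcd = gcd(g_others, new_val) = gcd(3, 2) = 1

Answer: 1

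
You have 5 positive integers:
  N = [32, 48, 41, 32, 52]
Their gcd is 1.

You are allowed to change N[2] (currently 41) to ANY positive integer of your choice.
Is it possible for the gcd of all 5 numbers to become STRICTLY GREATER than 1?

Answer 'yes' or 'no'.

Answer: yes

Derivation:
Current gcd = 1
gcd of all OTHER numbers (without N[2]=41): gcd([32, 48, 32, 52]) = 4
The new gcd after any change is gcd(4, new_value).
This can be at most 4.
Since 4 > old gcd 1, the gcd CAN increase (e.g., set N[2] = 4).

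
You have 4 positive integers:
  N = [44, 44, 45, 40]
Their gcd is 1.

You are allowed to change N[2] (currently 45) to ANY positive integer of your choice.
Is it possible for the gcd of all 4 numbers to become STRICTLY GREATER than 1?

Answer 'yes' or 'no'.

Current gcd = 1
gcd of all OTHER numbers (without N[2]=45): gcd([44, 44, 40]) = 4
The new gcd after any change is gcd(4, new_value).
This can be at most 4.
Since 4 > old gcd 1, the gcd CAN increase (e.g., set N[2] = 4).

Answer: yes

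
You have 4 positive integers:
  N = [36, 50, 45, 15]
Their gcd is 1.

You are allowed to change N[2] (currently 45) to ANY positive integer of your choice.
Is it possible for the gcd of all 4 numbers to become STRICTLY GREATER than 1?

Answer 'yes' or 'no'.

Current gcd = 1
gcd of all OTHER numbers (without N[2]=45): gcd([36, 50, 15]) = 1
The new gcd after any change is gcd(1, new_value).
This can be at most 1.
Since 1 = old gcd 1, the gcd can only stay the same or decrease.

Answer: no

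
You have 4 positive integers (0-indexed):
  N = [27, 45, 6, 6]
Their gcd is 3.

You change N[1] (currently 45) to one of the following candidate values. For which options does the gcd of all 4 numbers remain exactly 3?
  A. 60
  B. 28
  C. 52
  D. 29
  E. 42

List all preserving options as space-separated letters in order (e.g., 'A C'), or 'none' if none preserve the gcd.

Answer: A E

Derivation:
Old gcd = 3; gcd of others (without N[1]) = 3
New gcd for candidate v: gcd(3, v). Preserves old gcd iff gcd(3, v) = 3.
  Option A: v=60, gcd(3,60)=3 -> preserves
  Option B: v=28, gcd(3,28)=1 -> changes
  Option C: v=52, gcd(3,52)=1 -> changes
  Option D: v=29, gcd(3,29)=1 -> changes
  Option E: v=42, gcd(3,42)=3 -> preserves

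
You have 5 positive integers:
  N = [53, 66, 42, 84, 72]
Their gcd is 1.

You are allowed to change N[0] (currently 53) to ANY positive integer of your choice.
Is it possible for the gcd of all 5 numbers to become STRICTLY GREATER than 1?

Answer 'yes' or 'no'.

Answer: yes

Derivation:
Current gcd = 1
gcd of all OTHER numbers (without N[0]=53): gcd([66, 42, 84, 72]) = 6
The new gcd after any change is gcd(6, new_value).
This can be at most 6.
Since 6 > old gcd 1, the gcd CAN increase (e.g., set N[0] = 6).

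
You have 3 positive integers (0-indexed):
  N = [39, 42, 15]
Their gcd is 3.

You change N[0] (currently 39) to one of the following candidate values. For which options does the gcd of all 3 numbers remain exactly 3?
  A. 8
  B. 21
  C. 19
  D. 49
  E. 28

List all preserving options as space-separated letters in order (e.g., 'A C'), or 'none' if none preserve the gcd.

Old gcd = 3; gcd of others (without N[0]) = 3
New gcd for candidate v: gcd(3, v). Preserves old gcd iff gcd(3, v) = 3.
  Option A: v=8, gcd(3,8)=1 -> changes
  Option B: v=21, gcd(3,21)=3 -> preserves
  Option C: v=19, gcd(3,19)=1 -> changes
  Option D: v=49, gcd(3,49)=1 -> changes
  Option E: v=28, gcd(3,28)=1 -> changes

Answer: B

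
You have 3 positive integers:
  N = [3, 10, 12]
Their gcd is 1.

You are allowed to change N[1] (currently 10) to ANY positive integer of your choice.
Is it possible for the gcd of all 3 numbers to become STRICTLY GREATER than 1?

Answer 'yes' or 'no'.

Current gcd = 1
gcd of all OTHER numbers (without N[1]=10): gcd([3, 12]) = 3
The new gcd after any change is gcd(3, new_value).
This can be at most 3.
Since 3 > old gcd 1, the gcd CAN increase (e.g., set N[1] = 3).

Answer: yes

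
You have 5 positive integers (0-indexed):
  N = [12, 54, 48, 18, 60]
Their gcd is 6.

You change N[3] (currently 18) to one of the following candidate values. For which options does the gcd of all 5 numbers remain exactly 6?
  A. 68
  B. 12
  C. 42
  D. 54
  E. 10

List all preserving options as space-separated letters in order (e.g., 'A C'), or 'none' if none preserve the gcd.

Answer: B C D

Derivation:
Old gcd = 6; gcd of others (without N[3]) = 6
New gcd for candidate v: gcd(6, v). Preserves old gcd iff gcd(6, v) = 6.
  Option A: v=68, gcd(6,68)=2 -> changes
  Option B: v=12, gcd(6,12)=6 -> preserves
  Option C: v=42, gcd(6,42)=6 -> preserves
  Option D: v=54, gcd(6,54)=6 -> preserves
  Option E: v=10, gcd(6,10)=2 -> changes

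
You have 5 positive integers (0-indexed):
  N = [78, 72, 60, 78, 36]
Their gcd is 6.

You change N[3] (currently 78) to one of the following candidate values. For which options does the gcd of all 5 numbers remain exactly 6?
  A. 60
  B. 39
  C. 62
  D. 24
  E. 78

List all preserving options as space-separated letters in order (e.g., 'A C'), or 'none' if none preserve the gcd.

Old gcd = 6; gcd of others (without N[3]) = 6
New gcd for candidate v: gcd(6, v). Preserves old gcd iff gcd(6, v) = 6.
  Option A: v=60, gcd(6,60)=6 -> preserves
  Option B: v=39, gcd(6,39)=3 -> changes
  Option C: v=62, gcd(6,62)=2 -> changes
  Option D: v=24, gcd(6,24)=6 -> preserves
  Option E: v=78, gcd(6,78)=6 -> preserves

Answer: A D E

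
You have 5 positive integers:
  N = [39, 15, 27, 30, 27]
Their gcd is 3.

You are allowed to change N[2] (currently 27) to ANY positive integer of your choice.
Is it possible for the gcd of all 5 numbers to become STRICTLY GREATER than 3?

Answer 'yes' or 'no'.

Answer: no

Derivation:
Current gcd = 3
gcd of all OTHER numbers (without N[2]=27): gcd([39, 15, 30, 27]) = 3
The new gcd after any change is gcd(3, new_value).
This can be at most 3.
Since 3 = old gcd 3, the gcd can only stay the same or decrease.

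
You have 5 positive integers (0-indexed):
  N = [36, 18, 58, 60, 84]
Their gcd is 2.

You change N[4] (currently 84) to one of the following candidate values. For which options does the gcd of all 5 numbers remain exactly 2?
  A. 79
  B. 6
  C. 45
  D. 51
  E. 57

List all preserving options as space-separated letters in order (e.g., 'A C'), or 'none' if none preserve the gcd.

Old gcd = 2; gcd of others (without N[4]) = 2
New gcd for candidate v: gcd(2, v). Preserves old gcd iff gcd(2, v) = 2.
  Option A: v=79, gcd(2,79)=1 -> changes
  Option B: v=6, gcd(2,6)=2 -> preserves
  Option C: v=45, gcd(2,45)=1 -> changes
  Option D: v=51, gcd(2,51)=1 -> changes
  Option E: v=57, gcd(2,57)=1 -> changes

Answer: B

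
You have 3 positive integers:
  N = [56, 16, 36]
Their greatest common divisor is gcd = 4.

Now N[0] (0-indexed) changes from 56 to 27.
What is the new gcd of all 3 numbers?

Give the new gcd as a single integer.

Numbers: [56, 16, 36], gcd = 4
Change: index 0, 56 -> 27
gcd of the OTHER numbers (without index 0): gcd([16, 36]) = 4
New gcd = gcd(g_others, new_val) = gcd(4, 27) = 1

Answer: 1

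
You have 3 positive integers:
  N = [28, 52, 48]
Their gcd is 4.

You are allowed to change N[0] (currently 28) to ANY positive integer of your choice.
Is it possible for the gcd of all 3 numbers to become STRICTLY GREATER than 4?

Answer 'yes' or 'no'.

Current gcd = 4
gcd of all OTHER numbers (without N[0]=28): gcd([52, 48]) = 4
The new gcd after any change is gcd(4, new_value).
This can be at most 4.
Since 4 = old gcd 4, the gcd can only stay the same or decrease.

Answer: no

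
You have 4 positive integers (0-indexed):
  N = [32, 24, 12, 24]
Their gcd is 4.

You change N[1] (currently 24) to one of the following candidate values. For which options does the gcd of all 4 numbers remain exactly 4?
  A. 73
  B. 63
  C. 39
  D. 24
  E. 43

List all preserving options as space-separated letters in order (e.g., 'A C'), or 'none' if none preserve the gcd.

Answer: D

Derivation:
Old gcd = 4; gcd of others (without N[1]) = 4
New gcd for candidate v: gcd(4, v). Preserves old gcd iff gcd(4, v) = 4.
  Option A: v=73, gcd(4,73)=1 -> changes
  Option B: v=63, gcd(4,63)=1 -> changes
  Option C: v=39, gcd(4,39)=1 -> changes
  Option D: v=24, gcd(4,24)=4 -> preserves
  Option E: v=43, gcd(4,43)=1 -> changes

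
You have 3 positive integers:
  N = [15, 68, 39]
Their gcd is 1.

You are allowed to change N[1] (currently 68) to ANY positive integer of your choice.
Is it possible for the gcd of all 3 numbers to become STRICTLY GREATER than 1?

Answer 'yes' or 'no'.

Current gcd = 1
gcd of all OTHER numbers (without N[1]=68): gcd([15, 39]) = 3
The new gcd after any change is gcd(3, new_value).
This can be at most 3.
Since 3 > old gcd 1, the gcd CAN increase (e.g., set N[1] = 3).

Answer: yes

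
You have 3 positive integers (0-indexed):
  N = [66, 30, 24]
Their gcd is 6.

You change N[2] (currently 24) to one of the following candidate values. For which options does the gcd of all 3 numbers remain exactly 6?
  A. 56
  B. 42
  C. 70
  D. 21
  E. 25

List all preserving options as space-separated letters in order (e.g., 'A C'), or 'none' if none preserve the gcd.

Answer: B

Derivation:
Old gcd = 6; gcd of others (without N[2]) = 6
New gcd for candidate v: gcd(6, v). Preserves old gcd iff gcd(6, v) = 6.
  Option A: v=56, gcd(6,56)=2 -> changes
  Option B: v=42, gcd(6,42)=6 -> preserves
  Option C: v=70, gcd(6,70)=2 -> changes
  Option D: v=21, gcd(6,21)=3 -> changes
  Option E: v=25, gcd(6,25)=1 -> changes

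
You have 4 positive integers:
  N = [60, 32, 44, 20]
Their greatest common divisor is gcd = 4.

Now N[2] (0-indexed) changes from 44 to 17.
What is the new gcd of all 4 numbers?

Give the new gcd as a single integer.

Answer: 1

Derivation:
Numbers: [60, 32, 44, 20], gcd = 4
Change: index 2, 44 -> 17
gcd of the OTHER numbers (without index 2): gcd([60, 32, 20]) = 4
New gcd = gcd(g_others, new_val) = gcd(4, 17) = 1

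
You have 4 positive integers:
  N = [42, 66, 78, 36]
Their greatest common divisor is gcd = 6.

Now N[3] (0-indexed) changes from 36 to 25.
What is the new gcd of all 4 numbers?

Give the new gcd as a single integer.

Answer: 1

Derivation:
Numbers: [42, 66, 78, 36], gcd = 6
Change: index 3, 36 -> 25
gcd of the OTHER numbers (without index 3): gcd([42, 66, 78]) = 6
New gcd = gcd(g_others, new_val) = gcd(6, 25) = 1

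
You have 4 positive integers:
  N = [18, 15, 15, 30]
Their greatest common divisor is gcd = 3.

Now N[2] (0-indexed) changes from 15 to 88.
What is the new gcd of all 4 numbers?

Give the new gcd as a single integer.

Numbers: [18, 15, 15, 30], gcd = 3
Change: index 2, 15 -> 88
gcd of the OTHER numbers (without index 2): gcd([18, 15, 30]) = 3
New gcd = gcd(g_others, new_val) = gcd(3, 88) = 1

Answer: 1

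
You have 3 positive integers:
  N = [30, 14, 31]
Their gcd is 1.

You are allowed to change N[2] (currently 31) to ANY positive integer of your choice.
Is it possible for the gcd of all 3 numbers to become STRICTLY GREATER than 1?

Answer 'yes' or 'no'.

Current gcd = 1
gcd of all OTHER numbers (without N[2]=31): gcd([30, 14]) = 2
The new gcd after any change is gcd(2, new_value).
This can be at most 2.
Since 2 > old gcd 1, the gcd CAN increase (e.g., set N[2] = 2).

Answer: yes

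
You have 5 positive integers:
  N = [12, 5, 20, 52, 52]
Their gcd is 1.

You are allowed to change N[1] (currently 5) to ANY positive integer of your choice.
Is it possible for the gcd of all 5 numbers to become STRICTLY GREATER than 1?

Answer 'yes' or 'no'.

Current gcd = 1
gcd of all OTHER numbers (without N[1]=5): gcd([12, 20, 52, 52]) = 4
The new gcd after any change is gcd(4, new_value).
This can be at most 4.
Since 4 > old gcd 1, the gcd CAN increase (e.g., set N[1] = 4).

Answer: yes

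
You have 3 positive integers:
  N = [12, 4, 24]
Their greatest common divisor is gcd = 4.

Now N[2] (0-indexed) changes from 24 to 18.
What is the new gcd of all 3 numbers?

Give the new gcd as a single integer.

Numbers: [12, 4, 24], gcd = 4
Change: index 2, 24 -> 18
gcd of the OTHER numbers (without index 2): gcd([12, 4]) = 4
New gcd = gcd(g_others, new_val) = gcd(4, 18) = 2

Answer: 2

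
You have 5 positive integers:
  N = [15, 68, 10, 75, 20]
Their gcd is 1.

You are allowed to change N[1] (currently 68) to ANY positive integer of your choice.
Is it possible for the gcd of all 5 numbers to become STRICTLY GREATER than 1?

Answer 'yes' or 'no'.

Current gcd = 1
gcd of all OTHER numbers (without N[1]=68): gcd([15, 10, 75, 20]) = 5
The new gcd after any change is gcd(5, new_value).
This can be at most 5.
Since 5 > old gcd 1, the gcd CAN increase (e.g., set N[1] = 5).

Answer: yes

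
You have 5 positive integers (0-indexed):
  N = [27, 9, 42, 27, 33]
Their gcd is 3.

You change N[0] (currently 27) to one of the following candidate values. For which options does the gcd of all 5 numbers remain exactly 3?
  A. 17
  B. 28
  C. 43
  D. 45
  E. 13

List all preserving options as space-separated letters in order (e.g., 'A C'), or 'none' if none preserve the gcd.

Answer: D

Derivation:
Old gcd = 3; gcd of others (without N[0]) = 3
New gcd for candidate v: gcd(3, v). Preserves old gcd iff gcd(3, v) = 3.
  Option A: v=17, gcd(3,17)=1 -> changes
  Option B: v=28, gcd(3,28)=1 -> changes
  Option C: v=43, gcd(3,43)=1 -> changes
  Option D: v=45, gcd(3,45)=3 -> preserves
  Option E: v=13, gcd(3,13)=1 -> changes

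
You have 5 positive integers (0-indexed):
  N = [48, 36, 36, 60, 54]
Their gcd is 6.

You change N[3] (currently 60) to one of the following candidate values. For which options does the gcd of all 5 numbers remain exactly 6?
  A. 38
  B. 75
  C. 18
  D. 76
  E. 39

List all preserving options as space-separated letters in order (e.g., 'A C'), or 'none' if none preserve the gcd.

Old gcd = 6; gcd of others (without N[3]) = 6
New gcd for candidate v: gcd(6, v). Preserves old gcd iff gcd(6, v) = 6.
  Option A: v=38, gcd(6,38)=2 -> changes
  Option B: v=75, gcd(6,75)=3 -> changes
  Option C: v=18, gcd(6,18)=6 -> preserves
  Option D: v=76, gcd(6,76)=2 -> changes
  Option E: v=39, gcd(6,39)=3 -> changes

Answer: C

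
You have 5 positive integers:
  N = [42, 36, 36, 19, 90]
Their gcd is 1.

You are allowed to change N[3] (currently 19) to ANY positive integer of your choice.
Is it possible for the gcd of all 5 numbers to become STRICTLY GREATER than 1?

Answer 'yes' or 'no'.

Answer: yes

Derivation:
Current gcd = 1
gcd of all OTHER numbers (without N[3]=19): gcd([42, 36, 36, 90]) = 6
The new gcd after any change is gcd(6, new_value).
This can be at most 6.
Since 6 > old gcd 1, the gcd CAN increase (e.g., set N[3] = 6).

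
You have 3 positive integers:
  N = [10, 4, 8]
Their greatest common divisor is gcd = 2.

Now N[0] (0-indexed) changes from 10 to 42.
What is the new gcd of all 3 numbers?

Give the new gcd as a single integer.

Answer: 2

Derivation:
Numbers: [10, 4, 8], gcd = 2
Change: index 0, 10 -> 42
gcd of the OTHER numbers (without index 0): gcd([4, 8]) = 4
New gcd = gcd(g_others, new_val) = gcd(4, 42) = 2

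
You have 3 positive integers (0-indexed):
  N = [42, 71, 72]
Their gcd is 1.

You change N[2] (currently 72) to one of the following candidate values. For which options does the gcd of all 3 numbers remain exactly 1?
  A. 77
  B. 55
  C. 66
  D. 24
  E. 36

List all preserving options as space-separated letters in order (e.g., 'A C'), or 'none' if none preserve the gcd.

Old gcd = 1; gcd of others (without N[2]) = 1
New gcd for candidate v: gcd(1, v). Preserves old gcd iff gcd(1, v) = 1.
  Option A: v=77, gcd(1,77)=1 -> preserves
  Option B: v=55, gcd(1,55)=1 -> preserves
  Option C: v=66, gcd(1,66)=1 -> preserves
  Option D: v=24, gcd(1,24)=1 -> preserves
  Option E: v=36, gcd(1,36)=1 -> preserves

Answer: A B C D E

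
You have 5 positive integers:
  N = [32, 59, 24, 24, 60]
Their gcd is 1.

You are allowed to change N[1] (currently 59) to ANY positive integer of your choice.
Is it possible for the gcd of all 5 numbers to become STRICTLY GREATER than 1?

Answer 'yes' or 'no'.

Current gcd = 1
gcd of all OTHER numbers (without N[1]=59): gcd([32, 24, 24, 60]) = 4
The new gcd after any change is gcd(4, new_value).
This can be at most 4.
Since 4 > old gcd 1, the gcd CAN increase (e.g., set N[1] = 4).

Answer: yes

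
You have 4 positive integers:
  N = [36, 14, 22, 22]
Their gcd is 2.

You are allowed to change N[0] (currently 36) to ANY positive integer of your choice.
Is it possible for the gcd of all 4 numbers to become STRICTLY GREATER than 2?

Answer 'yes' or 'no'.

Answer: no

Derivation:
Current gcd = 2
gcd of all OTHER numbers (without N[0]=36): gcd([14, 22, 22]) = 2
The new gcd after any change is gcd(2, new_value).
This can be at most 2.
Since 2 = old gcd 2, the gcd can only stay the same or decrease.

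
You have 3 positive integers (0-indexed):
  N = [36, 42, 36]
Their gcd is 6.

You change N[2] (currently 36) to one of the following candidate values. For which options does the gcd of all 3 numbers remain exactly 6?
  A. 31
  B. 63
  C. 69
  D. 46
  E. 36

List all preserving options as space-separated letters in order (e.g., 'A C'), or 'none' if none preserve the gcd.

Answer: E

Derivation:
Old gcd = 6; gcd of others (without N[2]) = 6
New gcd for candidate v: gcd(6, v). Preserves old gcd iff gcd(6, v) = 6.
  Option A: v=31, gcd(6,31)=1 -> changes
  Option B: v=63, gcd(6,63)=3 -> changes
  Option C: v=69, gcd(6,69)=3 -> changes
  Option D: v=46, gcd(6,46)=2 -> changes
  Option E: v=36, gcd(6,36)=6 -> preserves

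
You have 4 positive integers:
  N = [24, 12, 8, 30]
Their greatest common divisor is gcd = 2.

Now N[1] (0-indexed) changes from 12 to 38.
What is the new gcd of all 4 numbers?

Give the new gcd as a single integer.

Answer: 2

Derivation:
Numbers: [24, 12, 8, 30], gcd = 2
Change: index 1, 12 -> 38
gcd of the OTHER numbers (without index 1): gcd([24, 8, 30]) = 2
New gcd = gcd(g_others, new_val) = gcd(2, 38) = 2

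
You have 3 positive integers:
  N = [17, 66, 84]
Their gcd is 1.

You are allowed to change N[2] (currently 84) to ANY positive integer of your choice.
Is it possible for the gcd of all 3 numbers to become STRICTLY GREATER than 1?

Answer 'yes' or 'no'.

Current gcd = 1
gcd of all OTHER numbers (without N[2]=84): gcd([17, 66]) = 1
The new gcd after any change is gcd(1, new_value).
This can be at most 1.
Since 1 = old gcd 1, the gcd can only stay the same or decrease.

Answer: no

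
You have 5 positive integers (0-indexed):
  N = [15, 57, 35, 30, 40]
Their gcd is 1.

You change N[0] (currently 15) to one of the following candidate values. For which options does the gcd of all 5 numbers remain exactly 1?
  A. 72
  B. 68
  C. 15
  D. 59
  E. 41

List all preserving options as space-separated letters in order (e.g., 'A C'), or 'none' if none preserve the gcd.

Answer: A B C D E

Derivation:
Old gcd = 1; gcd of others (without N[0]) = 1
New gcd for candidate v: gcd(1, v). Preserves old gcd iff gcd(1, v) = 1.
  Option A: v=72, gcd(1,72)=1 -> preserves
  Option B: v=68, gcd(1,68)=1 -> preserves
  Option C: v=15, gcd(1,15)=1 -> preserves
  Option D: v=59, gcd(1,59)=1 -> preserves
  Option E: v=41, gcd(1,41)=1 -> preserves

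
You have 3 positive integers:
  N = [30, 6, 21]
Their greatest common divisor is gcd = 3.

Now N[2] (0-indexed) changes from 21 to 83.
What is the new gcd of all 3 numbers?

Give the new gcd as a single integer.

Answer: 1

Derivation:
Numbers: [30, 6, 21], gcd = 3
Change: index 2, 21 -> 83
gcd of the OTHER numbers (without index 2): gcd([30, 6]) = 6
New gcd = gcd(g_others, new_val) = gcd(6, 83) = 1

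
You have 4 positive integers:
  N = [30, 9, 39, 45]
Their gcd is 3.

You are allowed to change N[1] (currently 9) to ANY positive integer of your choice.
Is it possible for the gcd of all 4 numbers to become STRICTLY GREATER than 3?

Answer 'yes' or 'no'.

Current gcd = 3
gcd of all OTHER numbers (without N[1]=9): gcd([30, 39, 45]) = 3
The new gcd after any change is gcd(3, new_value).
This can be at most 3.
Since 3 = old gcd 3, the gcd can only stay the same or decrease.

Answer: no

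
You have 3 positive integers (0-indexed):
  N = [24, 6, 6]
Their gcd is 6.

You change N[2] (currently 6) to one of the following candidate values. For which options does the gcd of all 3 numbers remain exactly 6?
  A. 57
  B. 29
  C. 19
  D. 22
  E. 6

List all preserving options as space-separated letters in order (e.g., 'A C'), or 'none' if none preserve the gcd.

Old gcd = 6; gcd of others (without N[2]) = 6
New gcd for candidate v: gcd(6, v). Preserves old gcd iff gcd(6, v) = 6.
  Option A: v=57, gcd(6,57)=3 -> changes
  Option B: v=29, gcd(6,29)=1 -> changes
  Option C: v=19, gcd(6,19)=1 -> changes
  Option D: v=22, gcd(6,22)=2 -> changes
  Option E: v=6, gcd(6,6)=6 -> preserves

Answer: E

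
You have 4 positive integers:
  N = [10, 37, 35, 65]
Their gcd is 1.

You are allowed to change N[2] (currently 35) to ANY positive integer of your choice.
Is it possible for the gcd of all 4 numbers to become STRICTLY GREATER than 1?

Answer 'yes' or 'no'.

Answer: no

Derivation:
Current gcd = 1
gcd of all OTHER numbers (without N[2]=35): gcd([10, 37, 65]) = 1
The new gcd after any change is gcd(1, new_value).
This can be at most 1.
Since 1 = old gcd 1, the gcd can only stay the same or decrease.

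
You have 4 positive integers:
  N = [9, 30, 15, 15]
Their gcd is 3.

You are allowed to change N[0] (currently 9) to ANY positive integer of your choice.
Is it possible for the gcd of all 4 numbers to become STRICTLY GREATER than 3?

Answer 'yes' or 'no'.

Current gcd = 3
gcd of all OTHER numbers (without N[0]=9): gcd([30, 15, 15]) = 15
The new gcd after any change is gcd(15, new_value).
This can be at most 15.
Since 15 > old gcd 3, the gcd CAN increase (e.g., set N[0] = 15).

Answer: yes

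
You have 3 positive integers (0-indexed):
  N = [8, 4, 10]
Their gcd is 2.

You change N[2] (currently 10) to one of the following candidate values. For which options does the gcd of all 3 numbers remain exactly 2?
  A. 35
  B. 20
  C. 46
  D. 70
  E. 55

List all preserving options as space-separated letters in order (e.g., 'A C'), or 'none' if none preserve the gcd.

Old gcd = 2; gcd of others (without N[2]) = 4
New gcd for candidate v: gcd(4, v). Preserves old gcd iff gcd(4, v) = 2.
  Option A: v=35, gcd(4,35)=1 -> changes
  Option B: v=20, gcd(4,20)=4 -> changes
  Option C: v=46, gcd(4,46)=2 -> preserves
  Option D: v=70, gcd(4,70)=2 -> preserves
  Option E: v=55, gcd(4,55)=1 -> changes

Answer: C D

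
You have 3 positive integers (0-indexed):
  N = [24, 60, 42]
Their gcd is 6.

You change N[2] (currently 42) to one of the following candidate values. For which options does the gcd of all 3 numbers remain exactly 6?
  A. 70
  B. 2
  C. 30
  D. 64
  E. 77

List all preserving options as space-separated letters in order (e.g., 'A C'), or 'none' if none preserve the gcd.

Answer: C

Derivation:
Old gcd = 6; gcd of others (without N[2]) = 12
New gcd for candidate v: gcd(12, v). Preserves old gcd iff gcd(12, v) = 6.
  Option A: v=70, gcd(12,70)=2 -> changes
  Option B: v=2, gcd(12,2)=2 -> changes
  Option C: v=30, gcd(12,30)=6 -> preserves
  Option D: v=64, gcd(12,64)=4 -> changes
  Option E: v=77, gcd(12,77)=1 -> changes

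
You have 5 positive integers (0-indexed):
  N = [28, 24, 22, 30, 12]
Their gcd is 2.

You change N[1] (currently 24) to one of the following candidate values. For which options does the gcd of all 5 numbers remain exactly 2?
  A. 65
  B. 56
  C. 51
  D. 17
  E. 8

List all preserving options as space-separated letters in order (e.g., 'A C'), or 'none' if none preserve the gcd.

Answer: B E

Derivation:
Old gcd = 2; gcd of others (without N[1]) = 2
New gcd for candidate v: gcd(2, v). Preserves old gcd iff gcd(2, v) = 2.
  Option A: v=65, gcd(2,65)=1 -> changes
  Option B: v=56, gcd(2,56)=2 -> preserves
  Option C: v=51, gcd(2,51)=1 -> changes
  Option D: v=17, gcd(2,17)=1 -> changes
  Option E: v=8, gcd(2,8)=2 -> preserves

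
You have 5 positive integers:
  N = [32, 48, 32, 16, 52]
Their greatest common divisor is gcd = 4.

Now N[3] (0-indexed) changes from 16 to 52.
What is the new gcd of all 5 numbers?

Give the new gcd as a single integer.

Answer: 4

Derivation:
Numbers: [32, 48, 32, 16, 52], gcd = 4
Change: index 3, 16 -> 52
gcd of the OTHER numbers (without index 3): gcd([32, 48, 32, 52]) = 4
New gcd = gcd(g_others, new_val) = gcd(4, 52) = 4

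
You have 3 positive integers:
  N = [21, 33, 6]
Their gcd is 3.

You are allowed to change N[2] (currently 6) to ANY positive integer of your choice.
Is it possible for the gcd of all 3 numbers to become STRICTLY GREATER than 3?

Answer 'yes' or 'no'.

Answer: no

Derivation:
Current gcd = 3
gcd of all OTHER numbers (without N[2]=6): gcd([21, 33]) = 3
The new gcd after any change is gcd(3, new_value).
This can be at most 3.
Since 3 = old gcd 3, the gcd can only stay the same or decrease.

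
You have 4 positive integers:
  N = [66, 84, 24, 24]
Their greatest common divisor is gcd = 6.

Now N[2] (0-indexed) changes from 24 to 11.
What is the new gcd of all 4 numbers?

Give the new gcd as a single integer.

Answer: 1

Derivation:
Numbers: [66, 84, 24, 24], gcd = 6
Change: index 2, 24 -> 11
gcd of the OTHER numbers (without index 2): gcd([66, 84, 24]) = 6
New gcd = gcd(g_others, new_val) = gcd(6, 11) = 1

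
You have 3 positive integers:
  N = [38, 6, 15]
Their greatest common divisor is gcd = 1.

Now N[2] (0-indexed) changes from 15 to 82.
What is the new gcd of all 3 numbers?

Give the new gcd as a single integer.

Numbers: [38, 6, 15], gcd = 1
Change: index 2, 15 -> 82
gcd of the OTHER numbers (without index 2): gcd([38, 6]) = 2
New gcd = gcd(g_others, new_val) = gcd(2, 82) = 2

Answer: 2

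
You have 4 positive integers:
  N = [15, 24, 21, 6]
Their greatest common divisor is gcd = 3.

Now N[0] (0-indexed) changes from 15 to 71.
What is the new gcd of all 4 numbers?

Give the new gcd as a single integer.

Numbers: [15, 24, 21, 6], gcd = 3
Change: index 0, 15 -> 71
gcd of the OTHER numbers (without index 0): gcd([24, 21, 6]) = 3
New gcd = gcd(g_others, new_val) = gcd(3, 71) = 1

Answer: 1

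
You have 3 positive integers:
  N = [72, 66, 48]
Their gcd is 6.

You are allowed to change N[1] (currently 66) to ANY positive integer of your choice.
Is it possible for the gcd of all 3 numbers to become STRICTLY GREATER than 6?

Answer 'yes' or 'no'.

Answer: yes

Derivation:
Current gcd = 6
gcd of all OTHER numbers (without N[1]=66): gcd([72, 48]) = 24
The new gcd after any change is gcd(24, new_value).
This can be at most 24.
Since 24 > old gcd 6, the gcd CAN increase (e.g., set N[1] = 24).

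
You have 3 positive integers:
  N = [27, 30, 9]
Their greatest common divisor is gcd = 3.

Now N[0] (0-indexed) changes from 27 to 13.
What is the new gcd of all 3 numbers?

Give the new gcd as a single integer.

Answer: 1

Derivation:
Numbers: [27, 30, 9], gcd = 3
Change: index 0, 27 -> 13
gcd of the OTHER numbers (without index 0): gcd([30, 9]) = 3
New gcd = gcd(g_others, new_val) = gcd(3, 13) = 1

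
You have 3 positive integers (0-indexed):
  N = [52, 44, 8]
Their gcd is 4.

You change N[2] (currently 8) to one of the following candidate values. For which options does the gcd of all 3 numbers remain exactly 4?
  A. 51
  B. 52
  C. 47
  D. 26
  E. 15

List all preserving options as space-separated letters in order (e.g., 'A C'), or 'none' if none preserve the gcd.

Answer: B

Derivation:
Old gcd = 4; gcd of others (without N[2]) = 4
New gcd for candidate v: gcd(4, v). Preserves old gcd iff gcd(4, v) = 4.
  Option A: v=51, gcd(4,51)=1 -> changes
  Option B: v=52, gcd(4,52)=4 -> preserves
  Option C: v=47, gcd(4,47)=1 -> changes
  Option D: v=26, gcd(4,26)=2 -> changes
  Option E: v=15, gcd(4,15)=1 -> changes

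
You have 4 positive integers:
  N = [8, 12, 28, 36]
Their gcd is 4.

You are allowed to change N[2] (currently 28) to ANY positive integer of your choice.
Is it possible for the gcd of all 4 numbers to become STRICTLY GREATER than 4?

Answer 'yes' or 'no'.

Answer: no

Derivation:
Current gcd = 4
gcd of all OTHER numbers (without N[2]=28): gcd([8, 12, 36]) = 4
The new gcd after any change is gcd(4, new_value).
This can be at most 4.
Since 4 = old gcd 4, the gcd can only stay the same or decrease.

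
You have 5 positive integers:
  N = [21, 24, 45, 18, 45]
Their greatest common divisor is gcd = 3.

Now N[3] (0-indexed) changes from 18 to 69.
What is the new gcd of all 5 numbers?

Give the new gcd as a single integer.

Numbers: [21, 24, 45, 18, 45], gcd = 3
Change: index 3, 18 -> 69
gcd of the OTHER numbers (without index 3): gcd([21, 24, 45, 45]) = 3
New gcd = gcd(g_others, new_val) = gcd(3, 69) = 3

Answer: 3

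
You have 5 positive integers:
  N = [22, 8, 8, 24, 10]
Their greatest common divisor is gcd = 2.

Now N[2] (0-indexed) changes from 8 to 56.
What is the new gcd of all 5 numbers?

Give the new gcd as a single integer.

Answer: 2

Derivation:
Numbers: [22, 8, 8, 24, 10], gcd = 2
Change: index 2, 8 -> 56
gcd of the OTHER numbers (without index 2): gcd([22, 8, 24, 10]) = 2
New gcd = gcd(g_others, new_val) = gcd(2, 56) = 2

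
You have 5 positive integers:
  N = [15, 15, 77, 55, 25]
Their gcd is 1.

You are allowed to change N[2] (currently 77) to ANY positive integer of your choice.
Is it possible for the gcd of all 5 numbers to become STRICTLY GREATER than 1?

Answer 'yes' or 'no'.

Answer: yes

Derivation:
Current gcd = 1
gcd of all OTHER numbers (without N[2]=77): gcd([15, 15, 55, 25]) = 5
The new gcd after any change is gcd(5, new_value).
This can be at most 5.
Since 5 > old gcd 1, the gcd CAN increase (e.g., set N[2] = 5).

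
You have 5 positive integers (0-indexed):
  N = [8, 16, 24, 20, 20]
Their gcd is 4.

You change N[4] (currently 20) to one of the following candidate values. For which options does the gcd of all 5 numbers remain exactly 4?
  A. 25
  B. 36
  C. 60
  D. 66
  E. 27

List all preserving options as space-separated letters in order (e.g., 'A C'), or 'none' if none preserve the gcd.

Answer: B C

Derivation:
Old gcd = 4; gcd of others (without N[4]) = 4
New gcd for candidate v: gcd(4, v). Preserves old gcd iff gcd(4, v) = 4.
  Option A: v=25, gcd(4,25)=1 -> changes
  Option B: v=36, gcd(4,36)=4 -> preserves
  Option C: v=60, gcd(4,60)=4 -> preserves
  Option D: v=66, gcd(4,66)=2 -> changes
  Option E: v=27, gcd(4,27)=1 -> changes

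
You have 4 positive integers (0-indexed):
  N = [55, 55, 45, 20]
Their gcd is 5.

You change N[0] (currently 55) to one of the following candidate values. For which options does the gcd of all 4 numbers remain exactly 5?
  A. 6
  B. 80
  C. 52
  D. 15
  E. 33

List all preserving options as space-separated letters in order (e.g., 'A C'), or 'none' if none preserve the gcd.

Answer: B D

Derivation:
Old gcd = 5; gcd of others (without N[0]) = 5
New gcd for candidate v: gcd(5, v). Preserves old gcd iff gcd(5, v) = 5.
  Option A: v=6, gcd(5,6)=1 -> changes
  Option B: v=80, gcd(5,80)=5 -> preserves
  Option C: v=52, gcd(5,52)=1 -> changes
  Option D: v=15, gcd(5,15)=5 -> preserves
  Option E: v=33, gcd(5,33)=1 -> changes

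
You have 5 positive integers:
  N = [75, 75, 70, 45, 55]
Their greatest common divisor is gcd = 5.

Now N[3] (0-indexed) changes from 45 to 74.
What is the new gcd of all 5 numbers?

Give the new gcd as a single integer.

Numbers: [75, 75, 70, 45, 55], gcd = 5
Change: index 3, 45 -> 74
gcd of the OTHER numbers (without index 3): gcd([75, 75, 70, 55]) = 5
New gcd = gcd(g_others, new_val) = gcd(5, 74) = 1

Answer: 1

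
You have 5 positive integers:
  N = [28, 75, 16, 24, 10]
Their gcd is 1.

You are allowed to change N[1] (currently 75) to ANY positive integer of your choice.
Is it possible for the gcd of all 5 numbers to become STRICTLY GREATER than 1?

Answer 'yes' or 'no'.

Current gcd = 1
gcd of all OTHER numbers (without N[1]=75): gcd([28, 16, 24, 10]) = 2
The new gcd after any change is gcd(2, new_value).
This can be at most 2.
Since 2 > old gcd 1, the gcd CAN increase (e.g., set N[1] = 2).

Answer: yes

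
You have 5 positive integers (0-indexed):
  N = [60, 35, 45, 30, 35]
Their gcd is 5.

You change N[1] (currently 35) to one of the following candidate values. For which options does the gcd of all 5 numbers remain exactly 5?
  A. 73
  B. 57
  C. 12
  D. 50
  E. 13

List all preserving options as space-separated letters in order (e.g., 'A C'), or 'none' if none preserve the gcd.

Old gcd = 5; gcd of others (without N[1]) = 5
New gcd for candidate v: gcd(5, v). Preserves old gcd iff gcd(5, v) = 5.
  Option A: v=73, gcd(5,73)=1 -> changes
  Option B: v=57, gcd(5,57)=1 -> changes
  Option C: v=12, gcd(5,12)=1 -> changes
  Option D: v=50, gcd(5,50)=5 -> preserves
  Option E: v=13, gcd(5,13)=1 -> changes

Answer: D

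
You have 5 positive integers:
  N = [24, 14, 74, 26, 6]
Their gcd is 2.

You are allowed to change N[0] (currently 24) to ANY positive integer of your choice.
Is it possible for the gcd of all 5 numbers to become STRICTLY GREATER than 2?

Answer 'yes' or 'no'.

Answer: no

Derivation:
Current gcd = 2
gcd of all OTHER numbers (without N[0]=24): gcd([14, 74, 26, 6]) = 2
The new gcd after any change is gcd(2, new_value).
This can be at most 2.
Since 2 = old gcd 2, the gcd can only stay the same or decrease.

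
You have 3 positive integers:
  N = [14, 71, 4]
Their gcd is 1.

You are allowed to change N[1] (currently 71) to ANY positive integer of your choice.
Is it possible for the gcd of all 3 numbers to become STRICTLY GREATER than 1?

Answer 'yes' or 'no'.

Answer: yes

Derivation:
Current gcd = 1
gcd of all OTHER numbers (without N[1]=71): gcd([14, 4]) = 2
The new gcd after any change is gcd(2, new_value).
This can be at most 2.
Since 2 > old gcd 1, the gcd CAN increase (e.g., set N[1] = 2).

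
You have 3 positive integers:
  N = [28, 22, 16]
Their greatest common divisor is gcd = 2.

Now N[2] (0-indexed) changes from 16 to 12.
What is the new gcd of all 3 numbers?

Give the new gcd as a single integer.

Numbers: [28, 22, 16], gcd = 2
Change: index 2, 16 -> 12
gcd of the OTHER numbers (without index 2): gcd([28, 22]) = 2
New gcd = gcd(g_others, new_val) = gcd(2, 12) = 2

Answer: 2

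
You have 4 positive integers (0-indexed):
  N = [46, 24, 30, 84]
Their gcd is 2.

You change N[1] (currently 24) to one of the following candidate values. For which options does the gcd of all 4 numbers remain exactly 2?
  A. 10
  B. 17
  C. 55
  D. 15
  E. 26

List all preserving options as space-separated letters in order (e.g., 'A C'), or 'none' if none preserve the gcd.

Old gcd = 2; gcd of others (without N[1]) = 2
New gcd for candidate v: gcd(2, v). Preserves old gcd iff gcd(2, v) = 2.
  Option A: v=10, gcd(2,10)=2 -> preserves
  Option B: v=17, gcd(2,17)=1 -> changes
  Option C: v=55, gcd(2,55)=1 -> changes
  Option D: v=15, gcd(2,15)=1 -> changes
  Option E: v=26, gcd(2,26)=2 -> preserves

Answer: A E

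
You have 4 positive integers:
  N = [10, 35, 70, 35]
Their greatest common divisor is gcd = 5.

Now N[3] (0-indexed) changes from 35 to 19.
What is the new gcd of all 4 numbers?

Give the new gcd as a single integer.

Answer: 1

Derivation:
Numbers: [10, 35, 70, 35], gcd = 5
Change: index 3, 35 -> 19
gcd of the OTHER numbers (without index 3): gcd([10, 35, 70]) = 5
New gcd = gcd(g_others, new_val) = gcd(5, 19) = 1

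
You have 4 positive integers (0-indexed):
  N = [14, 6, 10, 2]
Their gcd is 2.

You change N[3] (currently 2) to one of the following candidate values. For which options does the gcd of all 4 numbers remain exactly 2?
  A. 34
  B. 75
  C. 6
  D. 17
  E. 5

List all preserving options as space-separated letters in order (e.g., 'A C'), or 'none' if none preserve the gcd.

Answer: A C

Derivation:
Old gcd = 2; gcd of others (without N[3]) = 2
New gcd for candidate v: gcd(2, v). Preserves old gcd iff gcd(2, v) = 2.
  Option A: v=34, gcd(2,34)=2 -> preserves
  Option B: v=75, gcd(2,75)=1 -> changes
  Option C: v=6, gcd(2,6)=2 -> preserves
  Option D: v=17, gcd(2,17)=1 -> changes
  Option E: v=5, gcd(2,5)=1 -> changes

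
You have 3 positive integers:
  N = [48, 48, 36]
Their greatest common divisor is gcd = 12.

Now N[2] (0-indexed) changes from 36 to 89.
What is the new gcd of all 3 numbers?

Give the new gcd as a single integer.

Numbers: [48, 48, 36], gcd = 12
Change: index 2, 36 -> 89
gcd of the OTHER numbers (without index 2): gcd([48, 48]) = 48
New gcd = gcd(g_others, new_val) = gcd(48, 89) = 1

Answer: 1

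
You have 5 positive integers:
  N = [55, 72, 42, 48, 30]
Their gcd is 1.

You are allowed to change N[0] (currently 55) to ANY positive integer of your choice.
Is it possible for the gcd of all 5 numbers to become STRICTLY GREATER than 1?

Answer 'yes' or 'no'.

Answer: yes

Derivation:
Current gcd = 1
gcd of all OTHER numbers (without N[0]=55): gcd([72, 42, 48, 30]) = 6
The new gcd after any change is gcd(6, new_value).
This can be at most 6.
Since 6 > old gcd 1, the gcd CAN increase (e.g., set N[0] = 6).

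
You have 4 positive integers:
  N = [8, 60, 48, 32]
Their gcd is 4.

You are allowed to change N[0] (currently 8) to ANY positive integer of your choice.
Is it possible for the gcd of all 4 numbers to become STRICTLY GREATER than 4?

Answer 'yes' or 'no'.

Answer: no

Derivation:
Current gcd = 4
gcd of all OTHER numbers (without N[0]=8): gcd([60, 48, 32]) = 4
The new gcd after any change is gcd(4, new_value).
This can be at most 4.
Since 4 = old gcd 4, the gcd can only stay the same or decrease.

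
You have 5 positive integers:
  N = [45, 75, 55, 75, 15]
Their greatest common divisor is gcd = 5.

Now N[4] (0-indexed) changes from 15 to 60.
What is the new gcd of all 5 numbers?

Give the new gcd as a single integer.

Answer: 5

Derivation:
Numbers: [45, 75, 55, 75, 15], gcd = 5
Change: index 4, 15 -> 60
gcd of the OTHER numbers (without index 4): gcd([45, 75, 55, 75]) = 5
New gcd = gcd(g_others, new_val) = gcd(5, 60) = 5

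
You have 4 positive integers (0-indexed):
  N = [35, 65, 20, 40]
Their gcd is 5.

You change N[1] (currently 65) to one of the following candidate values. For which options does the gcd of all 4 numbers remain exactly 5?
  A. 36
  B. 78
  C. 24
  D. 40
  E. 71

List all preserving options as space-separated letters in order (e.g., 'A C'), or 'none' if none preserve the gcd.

Answer: D

Derivation:
Old gcd = 5; gcd of others (without N[1]) = 5
New gcd for candidate v: gcd(5, v). Preserves old gcd iff gcd(5, v) = 5.
  Option A: v=36, gcd(5,36)=1 -> changes
  Option B: v=78, gcd(5,78)=1 -> changes
  Option C: v=24, gcd(5,24)=1 -> changes
  Option D: v=40, gcd(5,40)=5 -> preserves
  Option E: v=71, gcd(5,71)=1 -> changes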